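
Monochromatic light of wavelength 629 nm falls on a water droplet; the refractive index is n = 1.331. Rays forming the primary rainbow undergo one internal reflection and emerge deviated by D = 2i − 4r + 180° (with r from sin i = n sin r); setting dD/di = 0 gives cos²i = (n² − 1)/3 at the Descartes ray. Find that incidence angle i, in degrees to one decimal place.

cos²i = (1.331² − 1)/3 = (1.77156 − 1)/3 = 0.25719.
cos i = 0.50714, so i = 59.527°.

59.5°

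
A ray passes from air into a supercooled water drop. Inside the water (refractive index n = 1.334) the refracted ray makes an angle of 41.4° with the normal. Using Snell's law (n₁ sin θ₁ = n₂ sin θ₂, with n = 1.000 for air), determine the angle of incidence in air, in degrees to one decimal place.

61.9°

Snell: sin θ_i = n · sin θ_r = 1.334 × sin 41.4° = 1.334 × 0.6613 = 0.8822.
θ_i = arcsin(0.8822) = 61.91°.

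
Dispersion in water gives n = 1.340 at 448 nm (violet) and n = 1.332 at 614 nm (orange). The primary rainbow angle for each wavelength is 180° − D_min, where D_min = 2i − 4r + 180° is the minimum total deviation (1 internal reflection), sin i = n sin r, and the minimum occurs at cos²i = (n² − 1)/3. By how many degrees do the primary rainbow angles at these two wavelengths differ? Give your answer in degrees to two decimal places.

At 448 nm (n = 1.340): cos²i = 0.26520 → i = 59.004°, r = 39.770°, D_min = 138.929°, rainbow angle = 41.071°.
At 614 nm (n = 1.332): cos²i = 0.25807 → i = 59.469°, r = 40.290°, D_min = 137.776°, rainbow angle = 42.224°.
Angular width = |41.071° − 42.224°| = 1.153°.

1.15°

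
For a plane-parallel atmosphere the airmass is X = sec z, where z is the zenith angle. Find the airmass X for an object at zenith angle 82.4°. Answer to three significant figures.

X = sec z = 1/cos 82.4° = 1/0.1323 = 7.5611.

7.56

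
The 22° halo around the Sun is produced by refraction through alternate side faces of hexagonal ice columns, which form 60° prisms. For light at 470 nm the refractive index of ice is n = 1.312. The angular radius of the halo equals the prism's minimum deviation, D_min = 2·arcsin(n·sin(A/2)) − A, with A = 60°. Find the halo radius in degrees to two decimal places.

n·sin(A/2) = 1.312 × sin 30° = 1.312 × 0.5000 = 0.6560.
D_min = 2·arcsin(0.6560) − 60° = 2 × 40.996° − 60° = 21.991°.

21.99°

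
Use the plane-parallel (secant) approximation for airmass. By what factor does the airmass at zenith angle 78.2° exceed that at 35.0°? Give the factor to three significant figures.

X(78.2°)/X(35.0°) = sec 78.2° / sec 35.0° = cos 35.0° / cos 78.2° = 0.8192/0.2045 = 4.0057.

4.01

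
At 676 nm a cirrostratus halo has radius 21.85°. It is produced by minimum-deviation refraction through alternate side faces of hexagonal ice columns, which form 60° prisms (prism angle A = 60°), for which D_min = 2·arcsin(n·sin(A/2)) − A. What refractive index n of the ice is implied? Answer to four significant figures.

Rearranging: n = sin((D_min + A)/2) / sin(A/2).
(D_min + A)/2 = (21.85° + 60°)/2 = 40.925°.
n = sin 40.925° / sin 30° = 0.6551 / 0.5000 = 1.3101.

1.310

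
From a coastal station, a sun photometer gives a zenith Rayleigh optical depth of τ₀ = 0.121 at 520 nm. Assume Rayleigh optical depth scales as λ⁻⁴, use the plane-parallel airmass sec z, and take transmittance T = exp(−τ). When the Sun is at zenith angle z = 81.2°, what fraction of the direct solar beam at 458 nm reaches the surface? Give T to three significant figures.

sec 81.2° = 6.5366.
τ = 0.121 × (520/458)⁴ × 6.5366 = 0.121 × 1.6617 × 6.5366 = 1.3143.
T = exp(−1.3143) = 0.2687.

0.269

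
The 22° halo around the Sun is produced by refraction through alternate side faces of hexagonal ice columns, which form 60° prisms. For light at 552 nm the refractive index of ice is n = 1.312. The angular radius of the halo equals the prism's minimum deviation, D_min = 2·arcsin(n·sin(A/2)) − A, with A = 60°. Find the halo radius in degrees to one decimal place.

n·sin(A/2) = 1.312 × sin 30° = 1.312 × 0.5000 = 0.6560.
D_min = 2·arcsin(0.6560) − 60° = 2 × 40.996° − 60° = 21.991°.

22.0°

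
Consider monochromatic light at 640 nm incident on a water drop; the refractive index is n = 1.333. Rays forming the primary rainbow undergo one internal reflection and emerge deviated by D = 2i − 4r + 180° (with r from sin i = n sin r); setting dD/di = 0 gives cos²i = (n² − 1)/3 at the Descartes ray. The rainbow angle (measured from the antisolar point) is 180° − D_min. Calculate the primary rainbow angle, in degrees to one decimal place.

42.1°

cos²i = (1.77689 − 1)/3 = 0.25896; i = arccos(0.50888) = 59.410°.
sin r = sin 59.410°/1.333 = 0.64579; r = 40.225°.
D_min = 2·59.410° − 4·40.225° + 180° = 137.922°.
Rainbow angle = 180° − D_min = 42.078°.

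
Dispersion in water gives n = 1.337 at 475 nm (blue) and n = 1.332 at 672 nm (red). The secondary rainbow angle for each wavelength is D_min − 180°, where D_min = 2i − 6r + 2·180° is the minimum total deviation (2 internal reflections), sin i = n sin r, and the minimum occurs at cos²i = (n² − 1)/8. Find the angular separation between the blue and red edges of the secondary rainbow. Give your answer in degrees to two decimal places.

At 475 nm (n = 1.337): cos²i = 0.09845 → i = 71.714°, r = 45.249°, D_min = 231.934°, rainbow angle = 51.934°.
At 672 nm (n = 1.332): cos²i = 0.09678 → i = 71.875°, r = 45.520°, D_min = 230.628°, rainbow angle = 50.628°.
Angular width = |51.934° − 50.628°| = 1.305°.

1.31°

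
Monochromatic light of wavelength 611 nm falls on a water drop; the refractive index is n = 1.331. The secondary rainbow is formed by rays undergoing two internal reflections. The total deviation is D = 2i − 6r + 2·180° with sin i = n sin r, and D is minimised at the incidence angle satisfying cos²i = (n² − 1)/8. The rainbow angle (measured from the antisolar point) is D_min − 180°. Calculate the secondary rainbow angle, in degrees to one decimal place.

50.4°

cos²i = (1.77156 − 1)/8 = 0.09645; i = arccos(0.31056) = 71.907°.
sin r = sin 71.907°/1.331 = 0.71417; r = 45.575°.
D_min = 2·71.907° − 6·45.575° + 360° = 230.365°.
Rainbow angle = D_min − 180° = 50.365°.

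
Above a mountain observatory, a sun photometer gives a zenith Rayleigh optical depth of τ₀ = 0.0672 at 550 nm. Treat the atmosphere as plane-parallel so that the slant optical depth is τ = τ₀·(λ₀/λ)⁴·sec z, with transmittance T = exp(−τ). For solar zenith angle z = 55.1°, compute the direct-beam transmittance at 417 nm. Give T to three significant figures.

0.701

sec 55.1° = 1.7478.
τ = 0.0672 × (550/417)⁴ × 1.7478 = 0.0672 × 3.0263 × 1.7478 = 0.3554.
T = exp(−0.3554) = 0.7009.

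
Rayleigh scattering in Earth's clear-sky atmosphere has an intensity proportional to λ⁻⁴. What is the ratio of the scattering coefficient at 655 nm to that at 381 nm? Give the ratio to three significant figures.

0.114

Rayleigh scattering ∝ λ⁻⁴, so the ratio of coefficients is the inverse fourth power of the wavelength ratio.
σ(655)/σ(381) = (381/655)⁴ = (0.5817)⁴ = 0.1145.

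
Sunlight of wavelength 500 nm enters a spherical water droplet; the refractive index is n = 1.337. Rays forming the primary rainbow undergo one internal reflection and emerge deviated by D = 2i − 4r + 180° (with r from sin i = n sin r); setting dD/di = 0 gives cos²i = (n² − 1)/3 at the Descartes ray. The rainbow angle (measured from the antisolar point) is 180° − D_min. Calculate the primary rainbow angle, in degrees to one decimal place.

cos²i = (1.78757 − 1)/3 = 0.26252; i = arccos(0.51237) = 59.178°.
sin r = sin 59.178°/1.337 = 0.64231; r = 39.964°.
D_min = 2·59.178° − 4·39.964° + 180° = 138.500°.
Rainbow angle = 180° − D_min = 41.500°.

41.5°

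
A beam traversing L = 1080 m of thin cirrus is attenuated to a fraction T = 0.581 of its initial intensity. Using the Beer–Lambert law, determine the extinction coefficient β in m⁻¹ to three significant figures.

Beer–Lambert: T = exp(−βL) ⇒ β = −ln(T)/L = −ln(0.581)/1080 = 0.5430/1080 = 0.0005028 m⁻¹.

0.000503 m⁻¹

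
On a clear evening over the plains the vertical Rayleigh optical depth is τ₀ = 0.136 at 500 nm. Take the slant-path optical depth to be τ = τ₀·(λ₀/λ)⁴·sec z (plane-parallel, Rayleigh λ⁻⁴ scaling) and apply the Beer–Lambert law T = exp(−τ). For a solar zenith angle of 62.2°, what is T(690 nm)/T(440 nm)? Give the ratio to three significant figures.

1.50

Airmass: sec 62.2° = 2.1441.
τ(690 nm) = 0.136 × (500/690)⁴ × 2.1441 = 0.136 × 0.2757 × 2.1441 = 0.0804.
τ(440 nm) = 0.136 × (500/440)⁴ × 2.1441 = 0.136 × 1.6675 × 2.1441 = 0.4863.
T(690)/T(440) = exp(τ_B − τ_A) = exp(0.4058) = 1.5006.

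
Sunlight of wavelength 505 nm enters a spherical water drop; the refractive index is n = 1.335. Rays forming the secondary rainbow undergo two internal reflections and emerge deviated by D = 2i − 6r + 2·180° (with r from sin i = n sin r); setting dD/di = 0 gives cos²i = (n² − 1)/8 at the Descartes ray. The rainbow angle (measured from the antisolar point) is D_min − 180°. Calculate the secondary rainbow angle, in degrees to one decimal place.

cos²i = (1.78222 − 1)/8 = 0.09778; i = arccos(0.31269) = 71.778°.
sin r = sin 71.778°/1.335 = 0.71150; r = 45.357°.
D_min = 2·71.778° − 6·45.357° + 360° = 231.414°.
Rainbow angle = D_min − 180° = 51.414°.

51.4°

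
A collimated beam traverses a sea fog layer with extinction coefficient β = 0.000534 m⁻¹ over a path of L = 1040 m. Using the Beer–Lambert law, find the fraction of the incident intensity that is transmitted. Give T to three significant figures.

0.574

τ = β·L = 0.000534 × 1040 = 0.5554.
T = exp(−0.5554) = 0.5739.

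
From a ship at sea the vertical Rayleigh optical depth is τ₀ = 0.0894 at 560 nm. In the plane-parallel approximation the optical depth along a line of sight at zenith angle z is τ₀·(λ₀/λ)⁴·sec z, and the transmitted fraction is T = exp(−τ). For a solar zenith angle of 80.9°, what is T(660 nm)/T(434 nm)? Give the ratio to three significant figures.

3.57

Airmass: sec 80.9° = 6.3228.
τ(660 nm) = 0.0894 × (560/660)⁴ × 6.3228 = 0.0894 × 0.5183 × 6.3228 = 0.2930.
τ(434 nm) = 0.0894 × (560/434)⁴ × 6.3228 = 0.0894 × 2.7720 × 6.3228 = 1.5669.
T(660)/T(434) = exp(τ_B − τ_A) = exp(1.2739) = 3.5749.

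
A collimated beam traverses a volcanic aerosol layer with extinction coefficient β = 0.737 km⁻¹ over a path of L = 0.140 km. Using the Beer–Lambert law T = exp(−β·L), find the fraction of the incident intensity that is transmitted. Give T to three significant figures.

0.902

τ = β·L = 0.737 × 0.140 = 0.1032.
T = exp(−0.1032) = 0.9020.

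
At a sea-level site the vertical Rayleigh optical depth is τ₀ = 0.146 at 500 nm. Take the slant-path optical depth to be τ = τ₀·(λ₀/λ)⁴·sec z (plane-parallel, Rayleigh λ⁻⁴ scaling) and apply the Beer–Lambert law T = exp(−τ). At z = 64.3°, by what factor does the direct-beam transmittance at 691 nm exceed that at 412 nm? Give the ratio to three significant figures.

Airmass: sec 64.3° = 2.3060.
τ(691 nm) = 0.146 × (500/691)⁴ × 2.3060 = 0.146 × 0.2741 × 2.3060 = 0.0923.
τ(412 nm) = 0.146 × (500/412)⁴ × 2.3060 = 0.146 × 2.1692 × 2.3060 = 0.7303.
T(691)/T(412) = exp(τ_B − τ_A) = exp(0.6380) = 1.8927.

1.89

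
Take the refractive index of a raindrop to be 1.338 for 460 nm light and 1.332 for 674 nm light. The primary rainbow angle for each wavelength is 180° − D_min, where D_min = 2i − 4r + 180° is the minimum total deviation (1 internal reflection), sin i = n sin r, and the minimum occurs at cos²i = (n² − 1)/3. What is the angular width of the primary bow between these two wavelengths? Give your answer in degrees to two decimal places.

0.87°

At 460 nm (n = 1.338): cos²i = 0.26341 → i = 59.120°, r = 39.899°, D_min = 138.643°, rainbow angle = 41.357°.
At 674 nm (n = 1.332): cos²i = 0.25807 → i = 59.469°, r = 40.290°, D_min = 137.776°, rainbow angle = 42.224°.
Angular width = |41.357° − 42.224°| = 0.867°.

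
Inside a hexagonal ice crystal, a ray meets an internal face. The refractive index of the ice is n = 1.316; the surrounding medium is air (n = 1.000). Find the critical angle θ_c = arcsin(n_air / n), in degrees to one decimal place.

sin θ_c = n_air / n = 1.000 / 1.316 = 0.7599.
θ_c = arcsin(0.7599) = 49.45°.

49.5°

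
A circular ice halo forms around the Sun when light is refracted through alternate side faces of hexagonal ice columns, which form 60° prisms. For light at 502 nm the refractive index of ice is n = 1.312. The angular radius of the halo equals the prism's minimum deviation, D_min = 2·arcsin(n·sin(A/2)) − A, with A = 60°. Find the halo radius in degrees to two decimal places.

n·sin(A/2) = 1.312 × sin 30° = 1.312 × 0.5000 = 0.6560.
D_min = 2·arcsin(0.6560) − 60° = 2 × 40.996° − 60° = 21.991°.

21.99°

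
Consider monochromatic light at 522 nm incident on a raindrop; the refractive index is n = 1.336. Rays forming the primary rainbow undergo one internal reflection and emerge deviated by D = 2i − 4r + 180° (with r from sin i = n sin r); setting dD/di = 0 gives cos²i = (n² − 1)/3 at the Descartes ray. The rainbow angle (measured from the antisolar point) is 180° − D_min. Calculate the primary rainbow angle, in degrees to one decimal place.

41.6°

cos²i = (1.78490 − 1)/3 = 0.26163; i = arccos(0.51150) = 59.236°.
sin r = sin 59.236°/1.336 = 0.64318; r = 40.029°.
D_min = 2·59.236° − 4·40.029° + 180° = 138.356°.
Rainbow angle = 180° − D_min = 41.644°.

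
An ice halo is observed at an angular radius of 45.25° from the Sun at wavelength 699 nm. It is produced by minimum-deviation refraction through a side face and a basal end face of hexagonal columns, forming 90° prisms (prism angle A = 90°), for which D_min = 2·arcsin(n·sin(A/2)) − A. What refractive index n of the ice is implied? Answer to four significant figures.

1.308

Rearranging: n = sin((D_min + A)/2) / sin(A/2).
(D_min + A)/2 = (45.25° + 90°)/2 = 67.625°.
n = sin 67.625° / sin 45° = 0.9247 / 0.7071 = 1.3077.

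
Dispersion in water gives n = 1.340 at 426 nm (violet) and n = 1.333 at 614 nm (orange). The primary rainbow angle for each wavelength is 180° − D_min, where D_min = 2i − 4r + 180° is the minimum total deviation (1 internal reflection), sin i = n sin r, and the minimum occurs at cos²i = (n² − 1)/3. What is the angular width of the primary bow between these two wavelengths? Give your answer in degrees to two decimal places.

1.01°

At 426 nm (n = 1.340): cos²i = 0.26520 → i = 59.004°, r = 39.770°, D_min = 138.929°, rainbow angle = 41.071°.
At 614 nm (n = 1.333): cos²i = 0.25896 → i = 59.410°, r = 40.225°, D_min = 137.922°, rainbow angle = 42.078°.
Angular width = |41.071° − 42.078°| = 1.007°.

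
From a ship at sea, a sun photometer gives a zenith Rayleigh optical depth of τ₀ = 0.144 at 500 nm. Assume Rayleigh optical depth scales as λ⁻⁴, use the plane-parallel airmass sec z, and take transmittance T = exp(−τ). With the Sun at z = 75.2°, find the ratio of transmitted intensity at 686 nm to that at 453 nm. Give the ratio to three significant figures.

Airmass: sec 75.2° = 3.9147.
τ(686 nm) = 0.144 × (500/686)⁴ × 3.9147 = 0.144 × 0.2822 × 3.9147 = 0.1591.
τ(453 nm) = 0.144 × (500/453)⁴ × 3.9147 = 0.144 × 1.4842 × 3.9147 = 0.8367.
T(686)/T(453) = exp(τ_B − τ_A) = exp(0.6776) = 1.9691.

1.97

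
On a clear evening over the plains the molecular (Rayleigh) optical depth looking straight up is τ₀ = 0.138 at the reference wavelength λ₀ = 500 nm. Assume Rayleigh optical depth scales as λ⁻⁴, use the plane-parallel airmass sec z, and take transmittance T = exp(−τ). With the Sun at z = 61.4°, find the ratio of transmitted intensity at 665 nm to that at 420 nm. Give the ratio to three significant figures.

Airmass: sec 61.4° = 2.0890.
τ(665 nm) = 0.138 × (500/665)⁴ × 2.0890 = 0.138 × 0.3196 × 2.0890 = 0.0921.
τ(420 nm) = 0.138 × (500/420)⁴ × 2.0890 = 0.138 × 2.0086 × 2.0890 = 0.5790.
T(665)/T(420) = exp(τ_B − τ_A) = exp(0.4869) = 1.6273.

1.63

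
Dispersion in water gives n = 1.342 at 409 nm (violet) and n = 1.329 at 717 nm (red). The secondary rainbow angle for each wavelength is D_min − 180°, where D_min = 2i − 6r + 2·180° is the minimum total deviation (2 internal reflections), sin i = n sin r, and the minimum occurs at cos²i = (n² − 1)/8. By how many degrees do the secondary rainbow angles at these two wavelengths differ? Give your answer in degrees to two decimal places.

At 409 nm (n = 1.342): cos²i = 0.10012 → i = 71.554°, r = 44.981°, D_min = 233.222°, rainbow angle = 53.222°.
At 717 nm (n = 1.329): cos²i = 0.09578 → i = 71.972°, r = 45.685°, D_min = 229.837°, rainbow angle = 49.837°.
Angular width = |53.222° − 49.837°| = 3.385°.

3.39°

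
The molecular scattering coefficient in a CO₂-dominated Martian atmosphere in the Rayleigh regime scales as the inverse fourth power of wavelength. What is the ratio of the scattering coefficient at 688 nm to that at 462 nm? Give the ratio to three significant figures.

Rayleigh scattering ∝ λ⁻⁴, so the ratio of coefficients is the inverse fourth power of the wavelength ratio.
σ(688)/σ(462) = (462/688)⁴ = (0.6715)⁴ = 0.2033.

0.203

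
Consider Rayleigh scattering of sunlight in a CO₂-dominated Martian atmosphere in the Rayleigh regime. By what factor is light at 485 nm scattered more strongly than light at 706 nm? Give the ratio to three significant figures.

4.49

Rayleigh scattering ∝ λ⁻⁴, so the ratio of coefficients is the inverse fourth power of the wavelength ratio.
σ(485)/σ(706) = (706/485)⁴ = (1.4557)⁴ = 4.49.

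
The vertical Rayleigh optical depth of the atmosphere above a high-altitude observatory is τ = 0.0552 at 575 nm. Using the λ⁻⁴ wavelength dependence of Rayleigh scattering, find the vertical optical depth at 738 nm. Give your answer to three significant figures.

0.0203

τ(738 nm) = τ(575 nm) × (575/738)⁴ = 0.0552 × (0.7791)⁴ = 0.0552 × 0.3685 = 0.0203.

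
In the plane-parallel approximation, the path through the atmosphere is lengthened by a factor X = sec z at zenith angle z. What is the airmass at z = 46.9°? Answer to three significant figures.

X = sec z = 1/cos 46.9° = 1/0.6833 = 1.4635.

1.46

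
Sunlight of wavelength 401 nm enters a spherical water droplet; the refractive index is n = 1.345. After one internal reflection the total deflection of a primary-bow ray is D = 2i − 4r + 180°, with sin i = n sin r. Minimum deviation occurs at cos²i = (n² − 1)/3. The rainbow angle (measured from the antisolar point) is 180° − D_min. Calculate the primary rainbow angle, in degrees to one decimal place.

40.4°

cos²i = (1.80902 − 1)/3 = 0.26967; i = arccos(0.51930) = 58.715°.
sin r = sin 58.715°/1.345 = 0.63538; r = 39.448°.
D_min = 2·58.715° − 4·39.448° + 180° = 139.635°.
Rainbow angle = 180° − D_min = 40.365°.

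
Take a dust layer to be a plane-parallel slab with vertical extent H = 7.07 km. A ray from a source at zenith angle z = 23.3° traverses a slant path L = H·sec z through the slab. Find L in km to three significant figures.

7.70 km

sec z = 1/cos 23.3° = 1.0888.
L = 7.07 × 1.0888 = 7.698 km.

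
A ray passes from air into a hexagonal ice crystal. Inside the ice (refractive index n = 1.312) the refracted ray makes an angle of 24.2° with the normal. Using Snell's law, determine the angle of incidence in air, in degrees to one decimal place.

32.5°

Snell: sin θ_i = n · sin θ_r = 1.312 × sin 24.2° = 1.312 × 0.4099 = 0.5378.
θ_i = arcsin(0.5378) = 32.54°.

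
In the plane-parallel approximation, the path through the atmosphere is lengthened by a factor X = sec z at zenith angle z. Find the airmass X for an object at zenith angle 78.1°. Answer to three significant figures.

4.85

X = sec z = 1/cos 78.1° = 1/0.2062 = 4.8496.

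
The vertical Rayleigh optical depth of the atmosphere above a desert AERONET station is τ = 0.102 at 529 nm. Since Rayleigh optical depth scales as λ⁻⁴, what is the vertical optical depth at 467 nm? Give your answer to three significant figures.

0.168

τ(467 nm) = τ(529 nm) × (529/467)⁴ = 0.102 × (1.1328)⁴ = 0.102 × 1.6465 = 0.1679.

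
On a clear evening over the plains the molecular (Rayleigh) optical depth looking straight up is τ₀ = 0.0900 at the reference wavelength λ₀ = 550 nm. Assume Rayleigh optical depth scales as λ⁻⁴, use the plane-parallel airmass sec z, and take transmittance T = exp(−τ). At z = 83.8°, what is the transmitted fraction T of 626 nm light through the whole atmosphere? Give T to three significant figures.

0.609

sec 83.8° = 9.2593.
τ = 0.0900 × (550/626)⁴ × 9.2593 = 0.0900 × 0.5959 × 9.2593 = 0.4966.
T = exp(−0.4966) = 0.6086.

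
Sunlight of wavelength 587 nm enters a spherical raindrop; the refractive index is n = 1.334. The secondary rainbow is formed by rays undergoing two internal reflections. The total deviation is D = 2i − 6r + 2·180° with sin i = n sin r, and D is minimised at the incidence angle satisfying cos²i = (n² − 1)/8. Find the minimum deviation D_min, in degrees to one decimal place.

cos²i = (1.77956 − 1)/8 = 0.09744; i = arccos(0.31216) = 71.810°.
sin r = sin 71.810°/1.334 = 0.71217; r = 45.411°.
D_min = 2·71.810° − 6·45.411° + 360° = 231.153°.

231.2°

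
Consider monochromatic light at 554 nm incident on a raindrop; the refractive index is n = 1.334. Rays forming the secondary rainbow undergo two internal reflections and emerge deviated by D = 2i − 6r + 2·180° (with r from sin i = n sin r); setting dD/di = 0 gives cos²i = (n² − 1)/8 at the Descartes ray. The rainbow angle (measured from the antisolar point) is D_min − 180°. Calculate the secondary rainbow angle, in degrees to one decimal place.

cos²i = (1.77956 − 1)/8 = 0.09744; i = arccos(0.31216) = 71.810°.
sin r = sin 71.810°/1.334 = 0.71217; r = 45.411°.
D_min = 2·71.810° − 6·45.411° + 360° = 231.153°.
Rainbow angle = D_min − 180° = 51.153°.

51.2°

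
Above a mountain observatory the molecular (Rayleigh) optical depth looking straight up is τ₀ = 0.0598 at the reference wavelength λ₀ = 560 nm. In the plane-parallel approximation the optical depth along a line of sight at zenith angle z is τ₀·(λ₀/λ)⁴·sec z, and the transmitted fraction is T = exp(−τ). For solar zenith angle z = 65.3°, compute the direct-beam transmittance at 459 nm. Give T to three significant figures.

sec 65.3° = 2.3931.
τ = 0.0598 × (560/459)⁴ × 2.3931 = 0.0598 × 2.2157 × 2.3931 = 0.3171.
T = exp(−0.3171) = 0.7283.

0.728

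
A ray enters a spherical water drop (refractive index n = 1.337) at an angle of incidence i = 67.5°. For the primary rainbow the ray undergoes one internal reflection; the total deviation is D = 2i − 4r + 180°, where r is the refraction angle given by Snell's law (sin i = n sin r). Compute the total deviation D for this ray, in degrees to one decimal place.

140.2°

sin r = sin 67.5° / 1.337 = 0.9239/1.337 = 0.6910; r = 43.71°.
D = 2·67.5° − 4·43.71° + 180° = 135.00° − 174.84° + 180° = 140.16°.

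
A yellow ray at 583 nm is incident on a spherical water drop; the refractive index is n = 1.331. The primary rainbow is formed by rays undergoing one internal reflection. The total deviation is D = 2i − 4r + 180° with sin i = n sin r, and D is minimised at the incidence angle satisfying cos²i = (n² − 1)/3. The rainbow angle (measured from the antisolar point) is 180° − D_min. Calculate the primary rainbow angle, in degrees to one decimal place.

42.4°

cos²i = (1.77156 − 1)/3 = 0.25719; i = arccos(0.50714) = 59.527°.
sin r = sin 59.527°/1.331 = 0.64753; r = 40.356°.
D_min = 2·59.527° − 4·40.356° + 180° = 137.630°.
Rainbow angle = 180° − D_min = 42.370°.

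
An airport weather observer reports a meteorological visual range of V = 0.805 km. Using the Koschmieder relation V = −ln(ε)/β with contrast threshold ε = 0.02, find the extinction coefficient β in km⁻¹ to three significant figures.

β = −ln(0.02) / V = 3.912 / 0.805 = 4.8597 km⁻¹.

4.86 km⁻¹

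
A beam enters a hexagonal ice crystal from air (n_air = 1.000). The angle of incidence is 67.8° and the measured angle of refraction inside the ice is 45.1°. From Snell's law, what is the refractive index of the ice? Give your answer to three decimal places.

1.307

n = sin θ_i / sin θ_r = sin 67.8° / sin 45.1° = 0.9259 / 0.7083 = 1.3071.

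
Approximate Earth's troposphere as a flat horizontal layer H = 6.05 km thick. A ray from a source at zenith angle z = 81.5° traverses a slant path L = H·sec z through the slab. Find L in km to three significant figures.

sec z = 1/cos 81.5° = 6.7655.
L = 6.05 × 6.7655 = 40.931 km.

40.9 km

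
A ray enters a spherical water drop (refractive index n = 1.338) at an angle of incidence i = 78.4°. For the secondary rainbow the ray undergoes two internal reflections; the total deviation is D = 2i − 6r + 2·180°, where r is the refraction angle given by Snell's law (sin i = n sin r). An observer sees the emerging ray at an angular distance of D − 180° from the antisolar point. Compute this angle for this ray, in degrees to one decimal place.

sin r = sin 78.4° / 1.338 = 0.9796/1.338 = 0.7321; r = 47.06°.
D = 2·78.4° − 6·47.06° + 2·180° = 156.80° − 282.39° + 360° = 234.41°.
Angle from antisolar point = D − 180° = 54.41°.

54.4°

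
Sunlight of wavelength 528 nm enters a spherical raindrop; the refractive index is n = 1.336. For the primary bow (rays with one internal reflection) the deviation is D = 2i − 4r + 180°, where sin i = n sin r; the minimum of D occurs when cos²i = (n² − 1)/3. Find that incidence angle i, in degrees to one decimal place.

cos²i = (1.336² − 1)/3 = (1.78490 − 1)/3 = 0.26163.
cos i = 0.51150, so i = 59.236°.

59.2°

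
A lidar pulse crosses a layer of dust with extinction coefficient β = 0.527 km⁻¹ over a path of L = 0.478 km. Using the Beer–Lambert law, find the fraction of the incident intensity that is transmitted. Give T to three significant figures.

0.777

τ = β·L = 0.527 × 0.478 = 0.2519.
T = exp(−0.2519) = 0.7773.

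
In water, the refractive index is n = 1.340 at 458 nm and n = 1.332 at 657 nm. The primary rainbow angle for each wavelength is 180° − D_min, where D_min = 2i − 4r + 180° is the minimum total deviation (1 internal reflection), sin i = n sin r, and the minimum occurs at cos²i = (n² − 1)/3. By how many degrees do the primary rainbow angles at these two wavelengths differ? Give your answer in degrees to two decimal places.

At 458 nm (n = 1.340): cos²i = 0.26520 → i = 59.004°, r = 39.770°, D_min = 138.929°, rainbow angle = 41.071°.
At 657 nm (n = 1.332): cos²i = 0.25807 → i = 59.469°, r = 40.290°, D_min = 137.776°, rainbow angle = 42.224°.
Angular width = |41.071° − 42.224°| = 1.153°.

1.15°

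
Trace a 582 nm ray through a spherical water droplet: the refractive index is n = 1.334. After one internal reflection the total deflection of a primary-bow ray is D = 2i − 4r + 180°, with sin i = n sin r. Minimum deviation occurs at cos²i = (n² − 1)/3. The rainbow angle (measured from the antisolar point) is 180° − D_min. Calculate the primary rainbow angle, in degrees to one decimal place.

41.9°

cos²i = (1.77956 − 1)/3 = 0.25985; i = arccos(0.50976) = 59.352°.
sin r = sin 59.352°/1.334 = 0.64492; r = 40.159°.
D_min = 2·59.352° − 4·40.159° + 180° = 138.067°.
Rainbow angle = 180° − D_min = 41.933°.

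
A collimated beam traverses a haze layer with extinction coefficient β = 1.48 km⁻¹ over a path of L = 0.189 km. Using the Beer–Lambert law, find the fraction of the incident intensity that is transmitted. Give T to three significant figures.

0.756

τ = β·L = 1.48 × 0.189 = 0.2797.
T = exp(−0.2797) = 0.7560.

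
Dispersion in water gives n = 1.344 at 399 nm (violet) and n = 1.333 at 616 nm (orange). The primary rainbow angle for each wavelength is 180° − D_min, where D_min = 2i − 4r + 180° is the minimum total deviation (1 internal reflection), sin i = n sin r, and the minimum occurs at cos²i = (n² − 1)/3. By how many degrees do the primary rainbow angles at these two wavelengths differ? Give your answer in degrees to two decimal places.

1.57°

At 399 nm (n = 1.344): cos²i = 0.26878 → i = 58.772°, r = 39.512°, D_min = 139.495°, rainbow angle = 40.505°.
At 616 nm (n = 1.333): cos²i = 0.25896 → i = 59.410°, r = 40.225°, D_min = 137.922°, rainbow angle = 42.078°.
Angular width = |40.505° − 42.078°| = 1.573°.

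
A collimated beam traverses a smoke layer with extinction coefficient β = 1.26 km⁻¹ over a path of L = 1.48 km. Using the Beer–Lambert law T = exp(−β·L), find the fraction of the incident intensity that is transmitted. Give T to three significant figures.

τ = β·L = 1.26 × 1.48 = 1.8648.
T = exp(−1.8648) = 0.1549.

0.155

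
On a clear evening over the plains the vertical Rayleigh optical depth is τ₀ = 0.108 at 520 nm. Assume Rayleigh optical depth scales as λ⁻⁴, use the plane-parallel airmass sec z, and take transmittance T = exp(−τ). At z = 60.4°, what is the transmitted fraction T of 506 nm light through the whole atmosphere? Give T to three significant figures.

0.784

sec 60.4° = 2.0245.
τ = 0.108 × (520/506)⁴ × 2.0245 = 0.108 × 1.1154 × 2.0245 = 0.2439.
T = exp(−0.2439) = 0.7836.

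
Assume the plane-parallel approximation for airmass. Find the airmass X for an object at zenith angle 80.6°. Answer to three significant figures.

X = sec z = 1/cos 80.6° = 1/0.1633 = 6.1227.

6.12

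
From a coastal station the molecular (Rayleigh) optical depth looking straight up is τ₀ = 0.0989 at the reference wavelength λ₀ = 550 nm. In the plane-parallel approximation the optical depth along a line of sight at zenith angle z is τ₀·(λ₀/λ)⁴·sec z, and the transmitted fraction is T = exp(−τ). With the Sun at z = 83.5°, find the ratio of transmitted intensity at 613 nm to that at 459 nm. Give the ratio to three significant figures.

Airmass: sec 83.5° = 8.8337.
τ(613 nm) = 0.0989 × (550/613)⁴ × 8.8337 = 0.0989 × 0.6481 × 8.8337 = 0.5662.
τ(459 nm) = 0.0989 × (550/459)⁴ × 8.8337 = 0.0989 × 2.0616 × 8.8337 = 1.8011.
T(613)/T(459) = exp(τ_B − τ_A) = exp(1.2349) = 3.4381.

3.44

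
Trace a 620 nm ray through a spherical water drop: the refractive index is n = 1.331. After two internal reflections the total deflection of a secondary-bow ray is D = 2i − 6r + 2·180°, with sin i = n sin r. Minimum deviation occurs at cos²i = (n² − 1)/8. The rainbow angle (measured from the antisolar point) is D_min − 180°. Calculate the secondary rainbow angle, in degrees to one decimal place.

cos²i = (1.77156 − 1)/8 = 0.09645; i = arccos(0.31056) = 71.907°.
sin r = sin 71.907°/1.331 = 0.71417; r = 45.575°.
D_min = 2·71.907° − 6·45.575° + 360° = 230.365°.
Rainbow angle = D_min − 180° = 50.365°.

50.4°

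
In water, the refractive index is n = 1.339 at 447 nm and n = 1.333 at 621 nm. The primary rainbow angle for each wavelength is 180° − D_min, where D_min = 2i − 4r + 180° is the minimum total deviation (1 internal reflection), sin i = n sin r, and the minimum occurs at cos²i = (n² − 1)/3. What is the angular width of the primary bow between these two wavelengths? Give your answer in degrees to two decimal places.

0.86°

At 447 nm (n = 1.339): cos²i = 0.26431 → i = 59.062°, r = 39.834°, D_min = 138.786°, rainbow angle = 41.214°.
At 621 nm (n = 1.333): cos²i = 0.25896 → i = 59.410°, r = 40.225°, D_min = 137.922°, rainbow angle = 42.078°.
Angular width = |41.214° − 42.078°| = 0.865°.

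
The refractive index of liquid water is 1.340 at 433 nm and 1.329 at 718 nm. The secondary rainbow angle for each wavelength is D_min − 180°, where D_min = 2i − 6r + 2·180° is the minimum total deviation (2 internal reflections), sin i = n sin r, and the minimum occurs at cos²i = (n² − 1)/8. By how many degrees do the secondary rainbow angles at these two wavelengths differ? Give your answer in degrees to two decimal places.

At 433 nm (n = 1.340): cos²i = 0.09945 → i = 71.618°, r = 45.088°, D_min = 232.709°, rainbow angle = 52.709°.
At 718 nm (n = 1.329): cos²i = 0.09578 → i = 71.972°, r = 45.685°, D_min = 229.837°, rainbow angle = 49.837°.
Angular width = |52.709° − 49.837°| = 2.872°.

2.87°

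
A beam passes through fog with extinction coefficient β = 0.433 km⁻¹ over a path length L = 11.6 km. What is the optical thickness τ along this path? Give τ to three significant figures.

5.02

τ = β·L = 0.433 × 11.6 = 5.0228.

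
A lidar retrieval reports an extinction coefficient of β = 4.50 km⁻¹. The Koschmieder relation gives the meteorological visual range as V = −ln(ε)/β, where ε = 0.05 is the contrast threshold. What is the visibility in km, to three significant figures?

V = −ln(0.05) / 4.50 = 2.996 / 4.50 = 0.6657 km.

0.666 km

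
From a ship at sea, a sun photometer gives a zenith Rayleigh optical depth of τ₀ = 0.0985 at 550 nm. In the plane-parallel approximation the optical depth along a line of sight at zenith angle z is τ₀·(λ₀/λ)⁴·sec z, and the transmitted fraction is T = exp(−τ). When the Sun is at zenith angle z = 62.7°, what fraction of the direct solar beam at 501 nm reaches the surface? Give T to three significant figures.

0.732

sec 62.7° = 2.1803.
τ = 0.0985 × (550/501)⁴ × 2.1803 = 0.0985 × 1.4524 × 2.1803 = 0.3119.
T = exp(−0.3119) = 0.7320.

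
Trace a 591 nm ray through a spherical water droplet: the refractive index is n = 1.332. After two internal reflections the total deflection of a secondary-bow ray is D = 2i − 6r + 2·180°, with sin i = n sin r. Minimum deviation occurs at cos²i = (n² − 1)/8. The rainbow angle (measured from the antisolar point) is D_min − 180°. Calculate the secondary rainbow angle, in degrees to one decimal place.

cos²i = (1.77422 − 1)/8 = 0.09678; i = arccos(0.31109) = 71.875°.
sin r = sin 71.875°/1.332 = 0.71350; r = 45.520°.
D_min = 2·71.875° − 6·45.520° + 360° = 230.628°.
Rainbow angle = D_min − 180° = 50.628°.

50.6°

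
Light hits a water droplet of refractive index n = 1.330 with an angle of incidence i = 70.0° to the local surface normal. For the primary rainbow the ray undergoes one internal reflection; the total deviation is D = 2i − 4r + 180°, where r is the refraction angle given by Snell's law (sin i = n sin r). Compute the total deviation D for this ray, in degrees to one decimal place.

sin r = sin 70.0° / 1.330 = 0.9397/1.330 = 0.7065; r = 44.95°.
D = 2·70.0° − 4·44.95° + 180° = 140.00° − 179.82° + 180° = 140.18°.

140.2°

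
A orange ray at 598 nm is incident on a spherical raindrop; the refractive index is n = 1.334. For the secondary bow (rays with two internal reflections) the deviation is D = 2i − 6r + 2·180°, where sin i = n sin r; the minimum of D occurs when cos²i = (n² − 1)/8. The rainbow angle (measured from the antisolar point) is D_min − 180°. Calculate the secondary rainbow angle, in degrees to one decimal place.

51.2°

cos²i = (1.77956 − 1)/8 = 0.09744; i = arccos(0.31216) = 71.810°.
sin r = sin 71.810°/1.334 = 0.71217; r = 45.411°.
D_min = 2·71.810° − 6·45.411° + 360° = 231.153°.
Rainbow angle = D_min − 180° = 51.153°.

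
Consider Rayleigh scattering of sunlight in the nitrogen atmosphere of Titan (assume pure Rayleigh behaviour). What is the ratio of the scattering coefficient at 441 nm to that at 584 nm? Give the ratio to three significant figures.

Rayleigh scattering ∝ λ⁻⁴, so the ratio of coefficients is the inverse fourth power of the wavelength ratio.
σ(441)/σ(584) = (584/441)⁴ = (1.3243)⁴ = 3.075.

3.08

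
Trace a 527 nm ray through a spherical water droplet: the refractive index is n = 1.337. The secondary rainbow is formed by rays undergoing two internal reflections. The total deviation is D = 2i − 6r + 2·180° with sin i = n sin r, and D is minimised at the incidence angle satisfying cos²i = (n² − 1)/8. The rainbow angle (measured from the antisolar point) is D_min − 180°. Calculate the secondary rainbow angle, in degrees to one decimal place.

51.9°

cos²i = (1.78757 − 1)/8 = 0.09845; i = arccos(0.31376) = 71.714°.
sin r = sin 71.714°/1.337 = 0.71017; r = 45.249°.
D_min = 2·71.714° − 6·45.249° + 360° = 231.934°.
Rainbow angle = D_min − 180° = 51.934°.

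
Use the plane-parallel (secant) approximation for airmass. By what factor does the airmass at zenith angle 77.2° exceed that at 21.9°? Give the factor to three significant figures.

4.19

X(77.2°)/X(21.9°) = sec 77.2° / sec 21.9° = cos 21.9° / cos 77.2° = 0.9278/0.2215 = 4.1880.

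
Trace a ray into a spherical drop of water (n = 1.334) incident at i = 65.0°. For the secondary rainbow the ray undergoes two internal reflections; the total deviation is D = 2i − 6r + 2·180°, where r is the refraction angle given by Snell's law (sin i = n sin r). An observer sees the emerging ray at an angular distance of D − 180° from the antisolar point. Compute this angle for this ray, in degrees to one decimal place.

53.2°

sin r = sin 65.0° / 1.334 = 0.9063/1.334 = 0.6794; r = 42.80°.
D = 2·65.0° − 6·42.80° + 2·180° = 130.00° − 256.78° + 360° = 233.22°.
Angle from antisolar point = D − 180° = 53.22°.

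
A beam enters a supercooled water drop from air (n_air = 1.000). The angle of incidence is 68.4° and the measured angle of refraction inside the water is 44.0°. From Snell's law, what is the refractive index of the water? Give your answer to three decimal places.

n = sin θ_i / sin θ_r = sin 68.4° / sin 44.0° = 0.9298 / 0.6947 = 1.3385.

1.338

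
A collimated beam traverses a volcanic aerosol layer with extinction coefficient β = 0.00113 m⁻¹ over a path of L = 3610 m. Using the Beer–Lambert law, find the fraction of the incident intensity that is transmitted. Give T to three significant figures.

τ = β·L = 0.00113 × 3610 = 4.0793.
T = exp(−4.0793) = 0.0169.

0.0169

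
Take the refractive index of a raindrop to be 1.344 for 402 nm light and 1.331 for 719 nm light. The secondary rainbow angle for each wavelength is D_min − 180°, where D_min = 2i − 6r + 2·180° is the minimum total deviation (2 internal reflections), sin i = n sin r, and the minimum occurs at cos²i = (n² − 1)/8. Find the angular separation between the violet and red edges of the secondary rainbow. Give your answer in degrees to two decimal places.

3.37°

At 402 nm (n = 1.344): cos²i = 0.10079 → i = 71.490°, r = 44.874°, D_min = 233.733°, rainbow angle = 53.733°.
At 719 nm (n = 1.331): cos²i = 0.09645 → i = 71.907°, r = 45.575°, D_min = 230.365°, rainbow angle = 50.365°.
Angular width = |53.733° − 50.365°| = 3.368°.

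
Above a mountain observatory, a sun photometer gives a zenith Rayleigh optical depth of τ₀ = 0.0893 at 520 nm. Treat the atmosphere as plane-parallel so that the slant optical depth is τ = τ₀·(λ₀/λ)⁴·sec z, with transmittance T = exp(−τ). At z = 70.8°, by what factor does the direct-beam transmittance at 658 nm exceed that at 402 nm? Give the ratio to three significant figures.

Airmass: sec 70.8° = 3.0407.
τ(658 nm) = 0.0893 × (520/658)⁴ × 3.0407 = 0.0893 × 0.3900 × 3.0407 = 0.1059.
τ(402 nm) = 0.0893 × (520/402)⁴ × 3.0407 = 0.0893 × 2.7997 × 3.0407 = 0.7602.
T(658)/T(402) = exp(τ_B − τ_A) = exp(0.6543) = 1.9238.

1.92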